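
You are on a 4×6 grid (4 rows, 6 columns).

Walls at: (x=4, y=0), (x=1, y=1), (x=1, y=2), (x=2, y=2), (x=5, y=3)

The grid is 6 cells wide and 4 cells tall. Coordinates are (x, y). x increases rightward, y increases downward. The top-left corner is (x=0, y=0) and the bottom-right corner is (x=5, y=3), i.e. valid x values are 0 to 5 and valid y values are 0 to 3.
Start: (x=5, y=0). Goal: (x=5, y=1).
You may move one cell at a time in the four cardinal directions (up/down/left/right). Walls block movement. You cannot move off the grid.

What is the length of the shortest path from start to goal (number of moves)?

Answer: Shortest path length: 1

Derivation:
BFS from (x=5, y=0) until reaching (x=5, y=1):
  Distance 0: (x=5, y=0)
  Distance 1: (x=5, y=1)  <- goal reached here
One shortest path (1 moves): (x=5, y=0) -> (x=5, y=1)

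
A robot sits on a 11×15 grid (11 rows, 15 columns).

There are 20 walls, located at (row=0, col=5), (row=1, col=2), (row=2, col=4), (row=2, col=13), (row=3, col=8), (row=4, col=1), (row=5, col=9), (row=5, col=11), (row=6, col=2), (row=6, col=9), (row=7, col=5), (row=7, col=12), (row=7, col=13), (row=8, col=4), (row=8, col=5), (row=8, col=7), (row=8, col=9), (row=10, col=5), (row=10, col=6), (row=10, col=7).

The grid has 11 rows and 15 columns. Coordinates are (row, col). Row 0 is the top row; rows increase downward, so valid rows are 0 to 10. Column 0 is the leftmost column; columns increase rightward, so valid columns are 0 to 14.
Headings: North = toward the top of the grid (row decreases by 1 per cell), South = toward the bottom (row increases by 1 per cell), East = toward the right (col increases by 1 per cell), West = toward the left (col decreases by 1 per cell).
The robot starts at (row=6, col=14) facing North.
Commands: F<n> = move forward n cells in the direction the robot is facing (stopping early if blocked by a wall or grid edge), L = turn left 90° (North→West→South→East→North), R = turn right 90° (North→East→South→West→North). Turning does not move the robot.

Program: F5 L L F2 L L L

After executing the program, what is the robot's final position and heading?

Answer: Final position: (row=3, col=14), facing West

Derivation:
Start: (row=6, col=14), facing North
  F5: move forward 5, now at (row=1, col=14)
  L: turn left, now facing West
  L: turn left, now facing South
  F2: move forward 2, now at (row=3, col=14)
  L: turn left, now facing East
  L: turn left, now facing North
  L: turn left, now facing West
Final: (row=3, col=14), facing West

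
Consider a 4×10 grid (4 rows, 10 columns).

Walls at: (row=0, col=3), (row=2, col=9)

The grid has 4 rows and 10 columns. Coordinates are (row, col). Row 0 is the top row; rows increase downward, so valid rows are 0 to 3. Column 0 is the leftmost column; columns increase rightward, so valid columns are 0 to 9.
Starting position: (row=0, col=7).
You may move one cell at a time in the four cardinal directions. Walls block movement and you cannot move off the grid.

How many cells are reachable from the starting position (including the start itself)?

Answer: Reachable cells: 38

Derivation:
BFS flood-fill from (row=0, col=7):
  Distance 0: (row=0, col=7)
  Distance 1: (row=0, col=6), (row=0, col=8), (row=1, col=7)
  Distance 2: (row=0, col=5), (row=0, col=9), (row=1, col=6), (row=1, col=8), (row=2, col=7)
  Distance 3: (row=0, col=4), (row=1, col=5), (row=1, col=9), (row=2, col=6), (row=2, col=8), (row=3, col=7)
  Distance 4: (row=1, col=4), (row=2, col=5), (row=3, col=6), (row=3, col=8)
  Distance 5: (row=1, col=3), (row=2, col=4), (row=3, col=5), (row=3, col=9)
  Distance 6: (row=1, col=2), (row=2, col=3), (row=3, col=4)
  Distance 7: (row=0, col=2), (row=1, col=1), (row=2, col=2), (row=3, col=3)
  Distance 8: (row=0, col=1), (row=1, col=0), (row=2, col=1), (row=3, col=2)
  Distance 9: (row=0, col=0), (row=2, col=0), (row=3, col=1)
  Distance 10: (row=3, col=0)
Total reachable: 38 (grid has 38 open cells total)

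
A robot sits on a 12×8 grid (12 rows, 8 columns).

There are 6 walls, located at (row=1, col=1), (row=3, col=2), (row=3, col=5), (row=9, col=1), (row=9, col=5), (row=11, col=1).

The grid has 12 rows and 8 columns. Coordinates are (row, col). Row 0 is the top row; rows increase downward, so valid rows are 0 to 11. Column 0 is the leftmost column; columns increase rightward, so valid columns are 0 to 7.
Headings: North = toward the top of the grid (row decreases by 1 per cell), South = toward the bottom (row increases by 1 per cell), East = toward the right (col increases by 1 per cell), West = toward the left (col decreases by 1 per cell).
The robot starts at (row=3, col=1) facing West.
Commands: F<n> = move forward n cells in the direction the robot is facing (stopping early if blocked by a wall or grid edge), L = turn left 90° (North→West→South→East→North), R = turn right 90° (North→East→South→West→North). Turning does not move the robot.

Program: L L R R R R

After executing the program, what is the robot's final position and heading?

Start: (row=3, col=1), facing West
  L: turn left, now facing South
  L: turn left, now facing East
  R: turn right, now facing South
  R: turn right, now facing West
  R: turn right, now facing North
  R: turn right, now facing East
Final: (row=3, col=1), facing East

Answer: Final position: (row=3, col=1), facing East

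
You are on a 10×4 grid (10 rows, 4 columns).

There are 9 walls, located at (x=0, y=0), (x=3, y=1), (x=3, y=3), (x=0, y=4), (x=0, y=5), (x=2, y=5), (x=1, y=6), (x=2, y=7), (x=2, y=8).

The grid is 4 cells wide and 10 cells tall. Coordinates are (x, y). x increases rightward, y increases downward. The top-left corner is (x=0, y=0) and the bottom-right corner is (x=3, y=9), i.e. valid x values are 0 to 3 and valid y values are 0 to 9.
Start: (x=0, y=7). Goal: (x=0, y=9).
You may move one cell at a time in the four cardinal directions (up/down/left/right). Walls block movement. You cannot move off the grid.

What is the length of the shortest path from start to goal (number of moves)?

Answer: Shortest path length: 2

Derivation:
BFS from (x=0, y=7) until reaching (x=0, y=9):
  Distance 0: (x=0, y=7)
  Distance 1: (x=0, y=6), (x=1, y=7), (x=0, y=8)
  Distance 2: (x=1, y=8), (x=0, y=9)  <- goal reached here
One shortest path (2 moves): (x=0, y=7) -> (x=0, y=8) -> (x=0, y=9)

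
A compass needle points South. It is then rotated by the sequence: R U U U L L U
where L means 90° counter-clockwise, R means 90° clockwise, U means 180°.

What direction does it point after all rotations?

Start: South
  R (right (90° clockwise)) -> West
  U (U-turn (180°)) -> East
  U (U-turn (180°)) -> West
  U (U-turn (180°)) -> East
  L (left (90° counter-clockwise)) -> North
  L (left (90° counter-clockwise)) -> West
  U (U-turn (180°)) -> East
Final: East

Answer: Final heading: East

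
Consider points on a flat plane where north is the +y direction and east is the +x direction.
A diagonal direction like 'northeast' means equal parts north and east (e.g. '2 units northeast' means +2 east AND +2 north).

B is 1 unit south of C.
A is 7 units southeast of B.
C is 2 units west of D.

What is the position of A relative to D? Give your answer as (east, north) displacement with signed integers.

Place D at the origin (east=0, north=0).
  C is 2 units west of D: delta (east=-2, north=+0); C at (east=-2, north=0).
  B is 1 unit south of C: delta (east=+0, north=-1); B at (east=-2, north=-1).
  A is 7 units southeast of B: delta (east=+7, north=-7); A at (east=5, north=-8).
Therefore A relative to D: (east=5, north=-8).

Answer: A is at (east=5, north=-8) relative to D.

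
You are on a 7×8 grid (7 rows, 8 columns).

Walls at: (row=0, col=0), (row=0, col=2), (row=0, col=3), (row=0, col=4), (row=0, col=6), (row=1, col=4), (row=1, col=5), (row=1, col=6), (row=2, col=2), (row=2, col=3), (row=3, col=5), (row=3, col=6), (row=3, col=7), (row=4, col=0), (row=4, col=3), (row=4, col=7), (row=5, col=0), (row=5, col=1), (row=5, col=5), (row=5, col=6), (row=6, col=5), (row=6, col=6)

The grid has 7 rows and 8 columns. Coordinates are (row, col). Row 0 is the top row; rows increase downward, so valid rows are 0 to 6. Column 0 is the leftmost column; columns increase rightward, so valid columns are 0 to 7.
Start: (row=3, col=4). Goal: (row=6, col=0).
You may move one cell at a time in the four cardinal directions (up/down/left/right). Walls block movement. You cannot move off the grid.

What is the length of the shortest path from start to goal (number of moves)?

Answer: Shortest path length: 7

Derivation:
BFS from (row=3, col=4) until reaching (row=6, col=0):
  Distance 0: (row=3, col=4)
  Distance 1: (row=2, col=4), (row=3, col=3), (row=4, col=4)
  Distance 2: (row=2, col=5), (row=3, col=2), (row=4, col=5), (row=5, col=4)
  Distance 3: (row=2, col=6), (row=3, col=1), (row=4, col=2), (row=4, col=6), (row=5, col=3), (row=6, col=4)
  Distance 4: (row=2, col=1), (row=2, col=7), (row=3, col=0), (row=4, col=1), (row=5, col=2), (row=6, col=3)
  Distance 5: (row=1, col=1), (row=1, col=7), (row=2, col=0), (row=6, col=2)
  Distance 6: (row=0, col=1), (row=0, col=7), (row=1, col=0), (row=1, col=2), (row=6, col=1)
  Distance 7: (row=1, col=3), (row=6, col=0)  <- goal reached here
One shortest path (7 moves): (row=3, col=4) -> (row=3, col=3) -> (row=3, col=2) -> (row=4, col=2) -> (row=5, col=2) -> (row=6, col=2) -> (row=6, col=1) -> (row=6, col=0)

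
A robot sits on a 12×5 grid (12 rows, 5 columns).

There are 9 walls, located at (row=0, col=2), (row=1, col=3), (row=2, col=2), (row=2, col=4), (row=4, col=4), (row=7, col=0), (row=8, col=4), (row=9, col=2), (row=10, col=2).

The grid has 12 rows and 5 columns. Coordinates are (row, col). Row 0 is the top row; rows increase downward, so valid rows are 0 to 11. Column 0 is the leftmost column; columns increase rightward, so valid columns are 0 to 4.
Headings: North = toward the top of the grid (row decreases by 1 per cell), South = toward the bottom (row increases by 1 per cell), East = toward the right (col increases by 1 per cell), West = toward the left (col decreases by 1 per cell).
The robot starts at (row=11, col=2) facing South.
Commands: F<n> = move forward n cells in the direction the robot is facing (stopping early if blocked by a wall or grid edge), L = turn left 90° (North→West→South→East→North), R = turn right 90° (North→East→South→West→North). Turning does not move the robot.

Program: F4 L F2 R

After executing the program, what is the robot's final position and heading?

Start: (row=11, col=2), facing South
  F4: move forward 0/4 (blocked), now at (row=11, col=2)
  L: turn left, now facing East
  F2: move forward 2, now at (row=11, col=4)
  R: turn right, now facing South
Final: (row=11, col=4), facing South

Answer: Final position: (row=11, col=4), facing South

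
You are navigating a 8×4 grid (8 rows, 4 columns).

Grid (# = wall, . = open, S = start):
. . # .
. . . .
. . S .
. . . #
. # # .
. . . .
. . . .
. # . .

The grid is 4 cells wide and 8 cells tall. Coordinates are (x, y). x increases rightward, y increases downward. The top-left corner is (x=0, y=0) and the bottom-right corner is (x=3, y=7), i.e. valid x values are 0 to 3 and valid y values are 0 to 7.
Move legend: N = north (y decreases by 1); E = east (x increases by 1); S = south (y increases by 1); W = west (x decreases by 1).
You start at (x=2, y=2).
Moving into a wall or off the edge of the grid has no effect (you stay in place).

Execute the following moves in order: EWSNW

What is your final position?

Start: (x=2, y=2)
  E (east): (x=2, y=2) -> (x=3, y=2)
  W (west): (x=3, y=2) -> (x=2, y=2)
  S (south): (x=2, y=2) -> (x=2, y=3)
  N (north): (x=2, y=3) -> (x=2, y=2)
  W (west): (x=2, y=2) -> (x=1, y=2)
Final: (x=1, y=2)

Answer: Final position: (x=1, y=2)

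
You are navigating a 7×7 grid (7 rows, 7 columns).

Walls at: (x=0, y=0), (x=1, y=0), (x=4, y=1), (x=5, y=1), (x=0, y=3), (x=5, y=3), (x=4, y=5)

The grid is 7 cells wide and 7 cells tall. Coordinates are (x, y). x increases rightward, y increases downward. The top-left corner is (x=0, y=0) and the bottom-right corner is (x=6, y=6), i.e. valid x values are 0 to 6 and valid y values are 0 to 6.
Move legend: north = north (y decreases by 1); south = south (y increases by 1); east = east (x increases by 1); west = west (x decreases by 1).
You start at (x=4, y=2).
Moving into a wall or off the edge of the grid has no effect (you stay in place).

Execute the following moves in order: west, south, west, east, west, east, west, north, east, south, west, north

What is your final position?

Start: (x=4, y=2)
  west (west): (x=4, y=2) -> (x=3, y=2)
  south (south): (x=3, y=2) -> (x=3, y=3)
  west (west): (x=3, y=3) -> (x=2, y=3)
  east (east): (x=2, y=3) -> (x=3, y=3)
  west (west): (x=3, y=3) -> (x=2, y=3)
  east (east): (x=2, y=3) -> (x=3, y=3)
  west (west): (x=3, y=3) -> (x=2, y=3)
  north (north): (x=2, y=3) -> (x=2, y=2)
  east (east): (x=2, y=2) -> (x=3, y=2)
  south (south): (x=3, y=2) -> (x=3, y=3)
  west (west): (x=3, y=3) -> (x=2, y=3)
  north (north): (x=2, y=3) -> (x=2, y=2)
Final: (x=2, y=2)

Answer: Final position: (x=2, y=2)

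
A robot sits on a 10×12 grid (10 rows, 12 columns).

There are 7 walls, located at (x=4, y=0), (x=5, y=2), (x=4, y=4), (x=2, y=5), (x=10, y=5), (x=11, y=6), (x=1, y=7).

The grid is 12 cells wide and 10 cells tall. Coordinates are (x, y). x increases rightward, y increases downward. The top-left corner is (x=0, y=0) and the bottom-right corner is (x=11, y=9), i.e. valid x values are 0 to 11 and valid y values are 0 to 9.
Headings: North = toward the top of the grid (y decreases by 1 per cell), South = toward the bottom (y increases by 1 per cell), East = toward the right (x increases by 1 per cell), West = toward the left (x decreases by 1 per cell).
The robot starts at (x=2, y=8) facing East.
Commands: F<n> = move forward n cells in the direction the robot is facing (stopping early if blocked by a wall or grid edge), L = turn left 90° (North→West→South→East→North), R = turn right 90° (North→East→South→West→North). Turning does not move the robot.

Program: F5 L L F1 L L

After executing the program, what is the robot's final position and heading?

Start: (x=2, y=8), facing East
  F5: move forward 5, now at (x=7, y=8)
  L: turn left, now facing North
  L: turn left, now facing West
  F1: move forward 1, now at (x=6, y=8)
  L: turn left, now facing South
  L: turn left, now facing East
Final: (x=6, y=8), facing East

Answer: Final position: (x=6, y=8), facing East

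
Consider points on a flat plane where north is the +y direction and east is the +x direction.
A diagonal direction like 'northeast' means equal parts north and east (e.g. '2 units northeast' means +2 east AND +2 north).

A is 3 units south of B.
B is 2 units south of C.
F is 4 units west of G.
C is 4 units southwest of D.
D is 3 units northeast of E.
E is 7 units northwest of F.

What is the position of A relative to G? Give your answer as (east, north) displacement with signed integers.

Place G at the origin (east=0, north=0).
  F is 4 units west of G: delta (east=-4, north=+0); F at (east=-4, north=0).
  E is 7 units northwest of F: delta (east=-7, north=+7); E at (east=-11, north=7).
  D is 3 units northeast of E: delta (east=+3, north=+3); D at (east=-8, north=10).
  C is 4 units southwest of D: delta (east=-4, north=-4); C at (east=-12, north=6).
  B is 2 units south of C: delta (east=+0, north=-2); B at (east=-12, north=4).
  A is 3 units south of B: delta (east=+0, north=-3); A at (east=-12, north=1).
Therefore A relative to G: (east=-12, north=1).

Answer: A is at (east=-12, north=1) relative to G.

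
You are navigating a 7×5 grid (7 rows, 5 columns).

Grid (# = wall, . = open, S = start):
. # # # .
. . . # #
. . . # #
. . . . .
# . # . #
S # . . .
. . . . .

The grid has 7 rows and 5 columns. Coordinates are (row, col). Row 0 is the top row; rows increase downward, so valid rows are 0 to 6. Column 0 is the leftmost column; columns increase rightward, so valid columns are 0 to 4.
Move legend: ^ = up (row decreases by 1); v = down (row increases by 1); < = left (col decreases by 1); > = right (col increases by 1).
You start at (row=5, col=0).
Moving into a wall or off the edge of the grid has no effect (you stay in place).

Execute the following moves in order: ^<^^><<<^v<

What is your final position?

Answer: Final position: (row=6, col=0)

Derivation:
Start: (row=5, col=0)
  ^ (up): blocked, stay at (row=5, col=0)
  < (left): blocked, stay at (row=5, col=0)
  ^ (up): blocked, stay at (row=5, col=0)
  ^ (up): blocked, stay at (row=5, col=0)
  > (right): blocked, stay at (row=5, col=0)
  [×3]< (left): blocked, stay at (row=5, col=0)
  ^ (up): blocked, stay at (row=5, col=0)
  v (down): (row=5, col=0) -> (row=6, col=0)
  < (left): blocked, stay at (row=6, col=0)
Final: (row=6, col=0)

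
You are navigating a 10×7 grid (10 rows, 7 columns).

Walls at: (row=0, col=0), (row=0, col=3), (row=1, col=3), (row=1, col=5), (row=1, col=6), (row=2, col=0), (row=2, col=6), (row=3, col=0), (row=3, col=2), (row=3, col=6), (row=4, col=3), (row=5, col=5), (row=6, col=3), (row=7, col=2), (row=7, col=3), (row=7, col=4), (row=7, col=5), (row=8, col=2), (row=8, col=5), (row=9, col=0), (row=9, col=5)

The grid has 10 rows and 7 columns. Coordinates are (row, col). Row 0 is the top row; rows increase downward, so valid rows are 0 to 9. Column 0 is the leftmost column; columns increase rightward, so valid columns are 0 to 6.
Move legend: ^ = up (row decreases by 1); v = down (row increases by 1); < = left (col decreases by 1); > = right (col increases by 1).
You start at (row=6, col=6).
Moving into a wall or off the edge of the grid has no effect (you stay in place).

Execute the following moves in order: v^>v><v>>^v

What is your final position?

Start: (row=6, col=6)
  v (down): (row=6, col=6) -> (row=7, col=6)
  ^ (up): (row=7, col=6) -> (row=6, col=6)
  > (right): blocked, stay at (row=6, col=6)
  v (down): (row=6, col=6) -> (row=7, col=6)
  > (right): blocked, stay at (row=7, col=6)
  < (left): blocked, stay at (row=7, col=6)
  v (down): (row=7, col=6) -> (row=8, col=6)
  > (right): blocked, stay at (row=8, col=6)
  > (right): blocked, stay at (row=8, col=6)
  ^ (up): (row=8, col=6) -> (row=7, col=6)
  v (down): (row=7, col=6) -> (row=8, col=6)
Final: (row=8, col=6)

Answer: Final position: (row=8, col=6)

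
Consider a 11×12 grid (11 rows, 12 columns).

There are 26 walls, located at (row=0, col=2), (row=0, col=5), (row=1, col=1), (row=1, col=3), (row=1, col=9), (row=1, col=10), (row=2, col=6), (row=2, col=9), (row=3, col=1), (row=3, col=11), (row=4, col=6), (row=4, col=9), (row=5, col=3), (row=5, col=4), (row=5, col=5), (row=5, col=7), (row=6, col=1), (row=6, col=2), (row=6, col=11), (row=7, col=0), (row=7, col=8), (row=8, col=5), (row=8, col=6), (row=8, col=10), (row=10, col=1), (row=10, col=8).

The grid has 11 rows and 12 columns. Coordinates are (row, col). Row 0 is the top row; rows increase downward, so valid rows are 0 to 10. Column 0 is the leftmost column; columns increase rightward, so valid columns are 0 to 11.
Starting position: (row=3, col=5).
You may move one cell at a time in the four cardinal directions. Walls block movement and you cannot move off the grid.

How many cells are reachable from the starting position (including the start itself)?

Answer: Reachable cells: 106

Derivation:
BFS flood-fill from (row=3, col=5):
  Distance 0: (row=3, col=5)
  Distance 1: (row=2, col=5), (row=3, col=4), (row=3, col=6), (row=4, col=5)
  Distance 2: (row=1, col=5), (row=2, col=4), (row=3, col=3), (row=3, col=7), (row=4, col=4)
  Distance 3: (row=1, col=4), (row=1, col=6), (row=2, col=3), (row=2, col=7), (row=3, col=2), (row=3, col=8), (row=4, col=3), (row=4, col=7)
  Distance 4: (row=0, col=4), (row=0, col=6), (row=1, col=7), (row=2, col=2), (row=2, col=8), (row=3, col=9), (row=4, col=2), (row=4, col=8)
  Distance 5: (row=0, col=3), (row=0, col=7), (row=1, col=2), (row=1, col=8), (row=2, col=1), (row=3, col=10), (row=4, col=1), (row=5, col=2), (row=5, col=8)
  Distance 6: (row=0, col=8), (row=2, col=0), (row=2, col=10), (row=4, col=0), (row=4, col=10), (row=5, col=1), (row=5, col=9), (row=6, col=8)
  Distance 7: (row=0, col=9), (row=1, col=0), (row=2, col=11), (row=3, col=0), (row=4, col=11), (row=5, col=0), (row=5, col=10), (row=6, col=7), (row=6, col=9)
  Distance 8: (row=0, col=0), (row=0, col=10), (row=1, col=11), (row=5, col=11), (row=6, col=0), (row=6, col=6), (row=6, col=10), (row=7, col=7), (row=7, col=9)
  Distance 9: (row=0, col=1), (row=0, col=11), (row=5, col=6), (row=6, col=5), (row=7, col=6), (row=7, col=10), (row=8, col=7), (row=8, col=9)
  Distance 10: (row=6, col=4), (row=7, col=5), (row=7, col=11), (row=8, col=8), (row=9, col=7), (row=9, col=9)
  Distance 11: (row=6, col=3), (row=7, col=4), (row=8, col=11), (row=9, col=6), (row=9, col=8), (row=9, col=10), (row=10, col=7), (row=10, col=9)
  Distance 12: (row=7, col=3), (row=8, col=4), (row=9, col=5), (row=9, col=11), (row=10, col=6), (row=10, col=10)
  Distance 13: (row=7, col=2), (row=8, col=3), (row=9, col=4), (row=10, col=5), (row=10, col=11)
  Distance 14: (row=7, col=1), (row=8, col=2), (row=9, col=3), (row=10, col=4)
  Distance 15: (row=8, col=1), (row=9, col=2), (row=10, col=3)
  Distance 16: (row=8, col=0), (row=9, col=1), (row=10, col=2)
  Distance 17: (row=9, col=0)
  Distance 18: (row=10, col=0)
Total reachable: 106 (grid has 106 open cells total)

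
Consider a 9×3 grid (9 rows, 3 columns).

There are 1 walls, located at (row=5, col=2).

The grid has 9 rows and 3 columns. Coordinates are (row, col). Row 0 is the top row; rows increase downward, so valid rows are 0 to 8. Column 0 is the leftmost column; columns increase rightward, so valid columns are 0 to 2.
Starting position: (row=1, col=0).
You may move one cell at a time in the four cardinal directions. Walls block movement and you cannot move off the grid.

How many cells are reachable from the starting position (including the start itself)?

Answer: Reachable cells: 26

Derivation:
BFS flood-fill from (row=1, col=0):
  Distance 0: (row=1, col=0)
  Distance 1: (row=0, col=0), (row=1, col=1), (row=2, col=0)
  Distance 2: (row=0, col=1), (row=1, col=2), (row=2, col=1), (row=3, col=0)
  Distance 3: (row=0, col=2), (row=2, col=2), (row=3, col=1), (row=4, col=0)
  Distance 4: (row=3, col=2), (row=4, col=1), (row=5, col=0)
  Distance 5: (row=4, col=2), (row=5, col=1), (row=6, col=0)
  Distance 6: (row=6, col=1), (row=7, col=0)
  Distance 7: (row=6, col=2), (row=7, col=1), (row=8, col=0)
  Distance 8: (row=7, col=2), (row=8, col=1)
  Distance 9: (row=8, col=2)
Total reachable: 26 (grid has 26 open cells total)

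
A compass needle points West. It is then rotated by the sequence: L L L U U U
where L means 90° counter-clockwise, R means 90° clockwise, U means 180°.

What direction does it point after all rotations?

Start: West
  L (left (90° counter-clockwise)) -> South
  L (left (90° counter-clockwise)) -> East
  L (left (90° counter-clockwise)) -> North
  U (U-turn (180°)) -> South
  U (U-turn (180°)) -> North
  U (U-turn (180°)) -> South
Final: South

Answer: Final heading: South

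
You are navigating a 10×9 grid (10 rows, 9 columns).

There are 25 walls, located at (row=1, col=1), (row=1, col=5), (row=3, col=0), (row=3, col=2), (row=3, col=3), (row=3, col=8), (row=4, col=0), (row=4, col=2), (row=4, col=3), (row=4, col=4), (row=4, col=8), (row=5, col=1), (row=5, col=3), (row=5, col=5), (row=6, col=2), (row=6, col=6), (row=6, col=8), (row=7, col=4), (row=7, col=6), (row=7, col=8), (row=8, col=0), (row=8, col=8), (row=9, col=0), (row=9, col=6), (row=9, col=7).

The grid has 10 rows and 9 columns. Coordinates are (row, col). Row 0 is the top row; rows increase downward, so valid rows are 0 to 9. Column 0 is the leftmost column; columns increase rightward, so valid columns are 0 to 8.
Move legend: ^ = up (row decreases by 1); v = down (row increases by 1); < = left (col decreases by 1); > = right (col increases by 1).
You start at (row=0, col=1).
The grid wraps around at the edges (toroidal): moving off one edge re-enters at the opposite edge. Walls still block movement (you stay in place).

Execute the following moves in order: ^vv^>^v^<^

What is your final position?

Answer: Final position: (row=7, col=1)

Derivation:
Start: (row=0, col=1)
  ^ (up): (row=0, col=1) -> (row=9, col=1)
  v (down): (row=9, col=1) -> (row=0, col=1)
  v (down): blocked, stay at (row=0, col=1)
  ^ (up): (row=0, col=1) -> (row=9, col=1)
  > (right): (row=9, col=1) -> (row=9, col=2)
  ^ (up): (row=9, col=2) -> (row=8, col=2)
  v (down): (row=8, col=2) -> (row=9, col=2)
  ^ (up): (row=9, col=2) -> (row=8, col=2)
  < (left): (row=8, col=2) -> (row=8, col=1)
  ^ (up): (row=8, col=1) -> (row=7, col=1)
Final: (row=7, col=1)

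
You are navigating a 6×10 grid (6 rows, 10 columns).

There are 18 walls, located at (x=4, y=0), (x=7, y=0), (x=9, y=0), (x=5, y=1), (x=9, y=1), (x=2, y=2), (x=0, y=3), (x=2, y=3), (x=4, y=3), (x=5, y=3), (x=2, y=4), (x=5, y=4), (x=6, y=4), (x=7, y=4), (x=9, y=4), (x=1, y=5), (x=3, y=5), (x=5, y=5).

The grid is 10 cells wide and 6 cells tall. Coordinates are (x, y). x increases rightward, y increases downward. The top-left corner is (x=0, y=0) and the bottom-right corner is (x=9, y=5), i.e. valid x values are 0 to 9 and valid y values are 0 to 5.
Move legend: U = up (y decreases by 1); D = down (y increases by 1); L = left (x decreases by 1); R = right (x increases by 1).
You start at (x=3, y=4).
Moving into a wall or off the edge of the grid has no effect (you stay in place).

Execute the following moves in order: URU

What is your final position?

Start: (x=3, y=4)
  U (up): (x=3, y=4) -> (x=3, y=3)
  R (right): blocked, stay at (x=3, y=3)
  U (up): (x=3, y=3) -> (x=3, y=2)
Final: (x=3, y=2)

Answer: Final position: (x=3, y=2)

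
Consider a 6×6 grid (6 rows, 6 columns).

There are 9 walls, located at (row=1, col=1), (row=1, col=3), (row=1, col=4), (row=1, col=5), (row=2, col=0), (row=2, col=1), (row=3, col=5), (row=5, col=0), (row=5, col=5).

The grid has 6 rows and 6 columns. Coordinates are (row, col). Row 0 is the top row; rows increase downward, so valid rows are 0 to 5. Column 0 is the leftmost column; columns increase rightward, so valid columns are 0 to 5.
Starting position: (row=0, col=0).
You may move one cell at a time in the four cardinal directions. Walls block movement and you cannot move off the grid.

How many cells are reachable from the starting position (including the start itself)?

BFS flood-fill from (row=0, col=0):
  Distance 0: (row=0, col=0)
  Distance 1: (row=0, col=1), (row=1, col=0)
  Distance 2: (row=0, col=2)
  Distance 3: (row=0, col=3), (row=1, col=2)
  Distance 4: (row=0, col=4), (row=2, col=2)
  Distance 5: (row=0, col=5), (row=2, col=3), (row=3, col=2)
  Distance 6: (row=2, col=4), (row=3, col=1), (row=3, col=3), (row=4, col=2)
  Distance 7: (row=2, col=5), (row=3, col=0), (row=3, col=4), (row=4, col=1), (row=4, col=3), (row=5, col=2)
  Distance 8: (row=4, col=0), (row=4, col=4), (row=5, col=1), (row=5, col=3)
  Distance 9: (row=4, col=5), (row=5, col=4)
Total reachable: 27 (grid has 27 open cells total)

Answer: Reachable cells: 27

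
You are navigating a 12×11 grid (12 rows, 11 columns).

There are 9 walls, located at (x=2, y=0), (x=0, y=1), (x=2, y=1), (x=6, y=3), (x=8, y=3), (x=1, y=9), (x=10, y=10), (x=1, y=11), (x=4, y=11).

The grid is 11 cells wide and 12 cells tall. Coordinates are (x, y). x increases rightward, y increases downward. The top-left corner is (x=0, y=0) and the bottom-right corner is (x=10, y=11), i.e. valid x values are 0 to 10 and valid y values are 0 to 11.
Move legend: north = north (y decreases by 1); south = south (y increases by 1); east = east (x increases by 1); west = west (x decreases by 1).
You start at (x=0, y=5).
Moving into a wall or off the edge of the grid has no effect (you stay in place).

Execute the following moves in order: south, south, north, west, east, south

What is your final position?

Answer: Final position: (x=1, y=7)

Derivation:
Start: (x=0, y=5)
  south (south): (x=0, y=5) -> (x=0, y=6)
  south (south): (x=0, y=6) -> (x=0, y=7)
  north (north): (x=0, y=7) -> (x=0, y=6)
  west (west): blocked, stay at (x=0, y=6)
  east (east): (x=0, y=6) -> (x=1, y=6)
  south (south): (x=1, y=6) -> (x=1, y=7)
Final: (x=1, y=7)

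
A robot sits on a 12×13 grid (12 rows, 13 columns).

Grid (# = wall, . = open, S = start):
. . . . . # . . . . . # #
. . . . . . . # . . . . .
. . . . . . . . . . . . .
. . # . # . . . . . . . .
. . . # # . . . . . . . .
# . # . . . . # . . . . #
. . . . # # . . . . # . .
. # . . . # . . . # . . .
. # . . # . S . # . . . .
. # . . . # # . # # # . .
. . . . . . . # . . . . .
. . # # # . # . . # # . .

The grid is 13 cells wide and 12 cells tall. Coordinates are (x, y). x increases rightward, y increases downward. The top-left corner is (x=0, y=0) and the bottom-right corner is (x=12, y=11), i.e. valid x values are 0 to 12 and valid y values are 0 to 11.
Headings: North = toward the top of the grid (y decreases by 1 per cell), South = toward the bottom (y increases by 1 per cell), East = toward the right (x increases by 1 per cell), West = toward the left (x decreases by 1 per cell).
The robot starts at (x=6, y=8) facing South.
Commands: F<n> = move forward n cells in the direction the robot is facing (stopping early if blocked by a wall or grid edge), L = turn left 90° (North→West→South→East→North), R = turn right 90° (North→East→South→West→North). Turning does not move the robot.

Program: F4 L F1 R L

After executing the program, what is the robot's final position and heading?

Start: (x=6, y=8), facing South
  F4: move forward 0/4 (blocked), now at (x=6, y=8)
  L: turn left, now facing East
  F1: move forward 1, now at (x=7, y=8)
  R: turn right, now facing South
  L: turn left, now facing East
Final: (x=7, y=8), facing East

Answer: Final position: (x=7, y=8), facing East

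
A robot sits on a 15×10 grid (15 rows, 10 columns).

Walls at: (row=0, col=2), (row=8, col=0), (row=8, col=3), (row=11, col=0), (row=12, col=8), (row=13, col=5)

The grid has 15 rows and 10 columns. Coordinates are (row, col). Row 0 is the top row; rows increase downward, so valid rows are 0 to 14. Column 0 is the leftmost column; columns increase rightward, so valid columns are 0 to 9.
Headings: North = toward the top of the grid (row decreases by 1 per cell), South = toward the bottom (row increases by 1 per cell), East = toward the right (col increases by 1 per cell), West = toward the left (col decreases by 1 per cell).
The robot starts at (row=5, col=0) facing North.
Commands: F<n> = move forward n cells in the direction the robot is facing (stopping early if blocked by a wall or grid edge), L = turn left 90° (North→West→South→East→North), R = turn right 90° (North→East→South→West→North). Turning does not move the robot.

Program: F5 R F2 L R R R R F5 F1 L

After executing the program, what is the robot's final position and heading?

Start: (row=5, col=0), facing North
  F5: move forward 5, now at (row=0, col=0)
  R: turn right, now facing East
  F2: move forward 1/2 (blocked), now at (row=0, col=1)
  L: turn left, now facing North
  R: turn right, now facing East
  R: turn right, now facing South
  R: turn right, now facing West
  R: turn right, now facing North
  F5: move forward 0/5 (blocked), now at (row=0, col=1)
  F1: move forward 0/1 (blocked), now at (row=0, col=1)
  L: turn left, now facing West
Final: (row=0, col=1), facing West

Answer: Final position: (row=0, col=1), facing West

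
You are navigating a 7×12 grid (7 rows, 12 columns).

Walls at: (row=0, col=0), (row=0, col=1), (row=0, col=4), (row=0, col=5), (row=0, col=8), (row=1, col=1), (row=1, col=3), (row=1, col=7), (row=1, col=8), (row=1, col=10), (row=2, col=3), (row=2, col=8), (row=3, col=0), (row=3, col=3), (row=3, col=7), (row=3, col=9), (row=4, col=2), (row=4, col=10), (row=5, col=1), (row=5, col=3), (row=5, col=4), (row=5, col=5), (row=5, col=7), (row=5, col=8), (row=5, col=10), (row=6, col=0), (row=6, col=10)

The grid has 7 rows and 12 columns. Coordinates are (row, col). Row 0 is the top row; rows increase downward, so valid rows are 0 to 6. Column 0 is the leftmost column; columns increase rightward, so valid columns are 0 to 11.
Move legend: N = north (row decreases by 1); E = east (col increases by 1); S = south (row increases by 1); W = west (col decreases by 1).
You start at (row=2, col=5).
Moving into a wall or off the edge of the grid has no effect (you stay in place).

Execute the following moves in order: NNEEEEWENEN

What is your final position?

Start: (row=2, col=5)
  N (north): (row=2, col=5) -> (row=1, col=5)
  N (north): blocked, stay at (row=1, col=5)
  E (east): (row=1, col=5) -> (row=1, col=6)
  [×3]E (east): blocked, stay at (row=1, col=6)
  W (west): (row=1, col=6) -> (row=1, col=5)
  E (east): (row=1, col=5) -> (row=1, col=6)
  N (north): (row=1, col=6) -> (row=0, col=6)
  E (east): (row=0, col=6) -> (row=0, col=7)
  N (north): blocked, stay at (row=0, col=7)
Final: (row=0, col=7)

Answer: Final position: (row=0, col=7)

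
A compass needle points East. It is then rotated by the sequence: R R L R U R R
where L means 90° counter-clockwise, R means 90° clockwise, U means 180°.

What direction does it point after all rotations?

Answer: Final heading: West

Derivation:
Start: East
  R (right (90° clockwise)) -> South
  R (right (90° clockwise)) -> West
  L (left (90° counter-clockwise)) -> South
  R (right (90° clockwise)) -> West
  U (U-turn (180°)) -> East
  R (right (90° clockwise)) -> South
  R (right (90° clockwise)) -> West
Final: West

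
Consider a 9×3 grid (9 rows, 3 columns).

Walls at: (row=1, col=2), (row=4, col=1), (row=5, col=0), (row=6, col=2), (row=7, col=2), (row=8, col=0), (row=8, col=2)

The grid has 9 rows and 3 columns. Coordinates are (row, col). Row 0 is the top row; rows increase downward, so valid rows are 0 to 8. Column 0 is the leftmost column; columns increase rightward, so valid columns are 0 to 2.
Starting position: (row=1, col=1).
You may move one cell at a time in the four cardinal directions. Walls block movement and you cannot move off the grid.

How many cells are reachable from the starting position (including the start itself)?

Answer: Reachable cells: 20

Derivation:
BFS flood-fill from (row=1, col=1):
  Distance 0: (row=1, col=1)
  Distance 1: (row=0, col=1), (row=1, col=0), (row=2, col=1)
  Distance 2: (row=0, col=0), (row=0, col=2), (row=2, col=0), (row=2, col=2), (row=3, col=1)
  Distance 3: (row=3, col=0), (row=3, col=2)
  Distance 4: (row=4, col=0), (row=4, col=2)
  Distance 5: (row=5, col=2)
  Distance 6: (row=5, col=1)
  Distance 7: (row=6, col=1)
  Distance 8: (row=6, col=0), (row=7, col=1)
  Distance 9: (row=7, col=0), (row=8, col=1)
Total reachable: 20 (grid has 20 open cells total)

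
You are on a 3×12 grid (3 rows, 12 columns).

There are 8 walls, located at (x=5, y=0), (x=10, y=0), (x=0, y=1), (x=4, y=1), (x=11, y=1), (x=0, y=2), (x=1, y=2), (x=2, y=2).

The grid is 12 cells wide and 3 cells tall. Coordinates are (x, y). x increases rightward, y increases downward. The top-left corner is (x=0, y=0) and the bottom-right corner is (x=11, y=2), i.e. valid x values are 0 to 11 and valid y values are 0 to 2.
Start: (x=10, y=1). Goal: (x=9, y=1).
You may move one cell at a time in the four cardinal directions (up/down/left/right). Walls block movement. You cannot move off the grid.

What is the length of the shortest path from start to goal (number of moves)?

Answer: Shortest path length: 1

Derivation:
BFS from (x=10, y=1) until reaching (x=9, y=1):
  Distance 0: (x=10, y=1)
  Distance 1: (x=9, y=1), (x=10, y=2)  <- goal reached here
One shortest path (1 moves): (x=10, y=1) -> (x=9, y=1)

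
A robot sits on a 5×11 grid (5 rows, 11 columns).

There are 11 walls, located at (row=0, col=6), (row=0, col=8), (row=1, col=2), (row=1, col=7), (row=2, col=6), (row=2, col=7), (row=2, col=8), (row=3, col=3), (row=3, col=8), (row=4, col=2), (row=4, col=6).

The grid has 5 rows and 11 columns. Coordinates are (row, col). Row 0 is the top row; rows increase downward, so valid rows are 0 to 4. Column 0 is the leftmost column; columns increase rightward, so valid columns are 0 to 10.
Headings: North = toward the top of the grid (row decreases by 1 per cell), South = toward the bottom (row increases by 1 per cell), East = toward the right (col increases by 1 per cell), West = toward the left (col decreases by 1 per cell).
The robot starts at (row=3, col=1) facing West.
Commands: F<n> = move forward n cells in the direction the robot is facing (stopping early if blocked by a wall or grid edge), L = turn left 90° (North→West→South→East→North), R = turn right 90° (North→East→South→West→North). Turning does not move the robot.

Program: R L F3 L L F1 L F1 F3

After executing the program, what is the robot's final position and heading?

Start: (row=3, col=1), facing West
  R: turn right, now facing North
  L: turn left, now facing West
  F3: move forward 1/3 (blocked), now at (row=3, col=0)
  L: turn left, now facing South
  L: turn left, now facing East
  F1: move forward 1, now at (row=3, col=1)
  L: turn left, now facing North
  F1: move forward 1, now at (row=2, col=1)
  F3: move forward 2/3 (blocked), now at (row=0, col=1)
Final: (row=0, col=1), facing North

Answer: Final position: (row=0, col=1), facing North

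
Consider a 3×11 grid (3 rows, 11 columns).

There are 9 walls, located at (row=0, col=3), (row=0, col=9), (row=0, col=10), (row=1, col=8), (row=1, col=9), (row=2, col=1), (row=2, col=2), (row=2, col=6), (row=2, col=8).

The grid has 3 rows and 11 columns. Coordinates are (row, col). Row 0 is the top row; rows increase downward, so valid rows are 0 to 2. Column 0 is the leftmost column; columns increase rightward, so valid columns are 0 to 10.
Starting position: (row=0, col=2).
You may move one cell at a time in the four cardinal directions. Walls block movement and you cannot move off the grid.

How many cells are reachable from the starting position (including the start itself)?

Answer: Reachable cells: 21

Derivation:
BFS flood-fill from (row=0, col=2):
  Distance 0: (row=0, col=2)
  Distance 1: (row=0, col=1), (row=1, col=2)
  Distance 2: (row=0, col=0), (row=1, col=1), (row=1, col=3)
  Distance 3: (row=1, col=0), (row=1, col=4), (row=2, col=3)
  Distance 4: (row=0, col=4), (row=1, col=5), (row=2, col=0), (row=2, col=4)
  Distance 5: (row=0, col=5), (row=1, col=6), (row=2, col=5)
  Distance 6: (row=0, col=6), (row=1, col=7)
  Distance 7: (row=0, col=7), (row=2, col=7)
  Distance 8: (row=0, col=8)
Total reachable: 21 (grid has 24 open cells total)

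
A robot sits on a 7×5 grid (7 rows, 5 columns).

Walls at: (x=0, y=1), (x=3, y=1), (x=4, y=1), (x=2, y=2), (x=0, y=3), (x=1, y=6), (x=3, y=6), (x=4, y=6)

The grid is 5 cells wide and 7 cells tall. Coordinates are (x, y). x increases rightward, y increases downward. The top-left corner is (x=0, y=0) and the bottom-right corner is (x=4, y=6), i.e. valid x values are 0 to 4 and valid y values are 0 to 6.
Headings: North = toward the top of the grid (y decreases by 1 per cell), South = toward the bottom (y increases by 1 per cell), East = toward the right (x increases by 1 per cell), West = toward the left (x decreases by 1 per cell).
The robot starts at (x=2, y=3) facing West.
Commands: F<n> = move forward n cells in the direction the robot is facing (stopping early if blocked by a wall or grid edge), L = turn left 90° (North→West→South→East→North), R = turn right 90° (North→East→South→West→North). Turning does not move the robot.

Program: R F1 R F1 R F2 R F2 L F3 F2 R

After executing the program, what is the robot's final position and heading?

Start: (x=2, y=3), facing West
  R: turn right, now facing North
  F1: move forward 0/1 (blocked), now at (x=2, y=3)
  R: turn right, now facing East
  F1: move forward 1, now at (x=3, y=3)
  R: turn right, now facing South
  F2: move forward 2, now at (x=3, y=5)
  R: turn right, now facing West
  F2: move forward 2, now at (x=1, y=5)
  L: turn left, now facing South
  F3: move forward 0/3 (blocked), now at (x=1, y=5)
  F2: move forward 0/2 (blocked), now at (x=1, y=5)
  R: turn right, now facing West
Final: (x=1, y=5), facing West

Answer: Final position: (x=1, y=5), facing West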